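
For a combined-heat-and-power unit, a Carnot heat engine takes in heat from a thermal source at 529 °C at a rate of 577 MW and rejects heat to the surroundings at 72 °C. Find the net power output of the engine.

Ẇ ≈ 329 MW

T_H = 529 °C → 529 + 273.15 = 802.15 K.
T_C = 72 °C → 72 + 273.15 = 345.15 K.
η_rev = 1 − T_C/T_H = 1 − 345.15/802.15 = 0.5697.
W = η·Q_H = 0.5697 × 577 = 329 MW.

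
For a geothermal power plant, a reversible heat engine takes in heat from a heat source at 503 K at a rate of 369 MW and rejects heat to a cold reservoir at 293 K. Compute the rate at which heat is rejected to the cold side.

The Carnot efficiency is η = 1 − T_C/T_H = 1 − 293.00/503.00 = 0.4175.
For a reversible cycle Q_C/Q_H = T_C/T_H, so Q_C = 369 × 293.00/503.00 = 215 MW.

Q̇_C ≈ 215 MW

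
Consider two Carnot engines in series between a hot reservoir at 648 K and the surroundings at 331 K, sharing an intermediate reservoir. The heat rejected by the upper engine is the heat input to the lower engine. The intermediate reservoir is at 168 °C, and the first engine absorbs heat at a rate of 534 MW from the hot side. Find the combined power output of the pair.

Two reversible stages in series are equivalent to a single Carnot engine between T_H and T_C, so η_total = 1 − T_C/T_H = 1 − 331.00/648.00 = 0.4892.
W_total = η_total · Q_H = 0.4892 × 534 = 261 MW.

Ẇ_total ≈ 261 MW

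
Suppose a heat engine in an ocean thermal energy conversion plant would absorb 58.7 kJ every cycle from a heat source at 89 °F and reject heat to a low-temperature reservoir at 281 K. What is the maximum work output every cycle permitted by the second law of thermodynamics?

T_H = 89 °F → (89 − 32) × 5/9 = 31.67 °C = 304.82 K.
The second-law ceiling is the Carnot efficiency, η_max = 1 − T_C/T_H = 1 − 281.00/304.82 = 0.0781.
W_max = η_max · Q_H = 0.0781 × 58.7 = 4.59 kJ.

W_max ≈ 4.59 kJ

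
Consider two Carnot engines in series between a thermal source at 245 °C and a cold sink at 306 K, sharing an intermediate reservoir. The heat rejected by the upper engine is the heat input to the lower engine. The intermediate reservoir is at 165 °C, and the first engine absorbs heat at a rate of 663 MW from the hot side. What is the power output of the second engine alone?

Ẇ₂ ≈ 169 MW

T_H = 245 °C → 245 + 273.15 = 518.15 K.
T_m = 165 °C → 165 + 273.15 = 438.15 K.
Heat entering the second stage: Q_m = Q_H·(T_m/T_H) = 663 × 438.15/518.15 = 561 MW.
Second-stage efficiency η₂ = 1 − T_C/T_m = 1 − 306.00/438.15 = 0.3016, so W₂ = η₂·Q_m = 169 MW.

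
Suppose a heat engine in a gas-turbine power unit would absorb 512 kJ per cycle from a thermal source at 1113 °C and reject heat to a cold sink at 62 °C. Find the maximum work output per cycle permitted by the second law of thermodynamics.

T_H = 1113 °C → 1113 + 273.15 = 1386.15 K.
T_C = 62 °C → 62 + 273.15 = 335.15 K.
No engine can exceed the Carnot limit: η_max = 1 − T_C/T_H = 1 − 335.15/1386.15 = 0.7582.
W_max = η_max · Q_H = 0.7582 × 512 = 388.2 kJ.

W_max ≈ 388.2 kJ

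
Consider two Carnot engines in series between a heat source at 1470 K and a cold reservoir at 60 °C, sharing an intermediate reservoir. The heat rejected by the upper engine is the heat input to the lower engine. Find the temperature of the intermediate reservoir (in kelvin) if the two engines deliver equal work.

T_C = 60 °C → 60 + 273.15 = 333.15 K.
For reversible stages Q_m = Q_H·(T_m/T_H). Setting W₁ = Q_H(1 − T_m/T_H) equal to W₂ = Q_m(1 − T_C/T_m) = Q_H·(T_m − T_C)/T_H gives T_H − T_m = T_m − T_C, so T_m = (T_H + T_C)/2 = (1470.00 + 333.15)/2 = 902 K.

T_m ≈ 902 K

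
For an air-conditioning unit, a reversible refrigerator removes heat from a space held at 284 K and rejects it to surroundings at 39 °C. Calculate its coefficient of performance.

COP_R ≈ 10.1

T_H = 39 °C → 39 + 273.15 = 312.15 K.
For a reversible refrigerator, COP_R = T_C/(T_H − T_C) = 284.00/(312.15 − 284.00) = 10.1.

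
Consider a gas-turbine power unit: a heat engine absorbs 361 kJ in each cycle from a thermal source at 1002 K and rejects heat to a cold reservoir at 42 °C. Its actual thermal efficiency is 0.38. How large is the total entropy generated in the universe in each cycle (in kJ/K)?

T_C = 42 °C → 42 + 273.15 = 315.15 K.
W = η·Q_H = 0.38 × 361 = 137.2 kJ, so Q_C = Q_H − W = 223.8 kJ.
The hot reservoir loses entropy Q_H/T_H = 361/1002.00 = 0.3603 kJ/K; the cold reservoir gains Q_C/T_C = 223.8/315.15 = 0.7102 kJ/K.
ΔS_univ = −Q_H/T_H + Q_C/T_C = 0.350 kJ/K (> 0, since η = 0.38 < η_Carnot = 0.685).

ΔS_univ ≈ 0.350 kJ/K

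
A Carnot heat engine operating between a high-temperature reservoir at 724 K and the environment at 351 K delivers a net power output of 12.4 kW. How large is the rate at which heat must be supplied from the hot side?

The Carnot efficiency is η = 1 − T_C/T_H = 1 − 351.00/724.00 = 0.5152.
Q_H = W/η = 12.4/0.5152 = 24.1 kW.

Q̇_H ≈ 24.1 kW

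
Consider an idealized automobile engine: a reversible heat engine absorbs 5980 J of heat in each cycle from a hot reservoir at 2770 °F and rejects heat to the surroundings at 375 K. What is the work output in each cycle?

W ≈ 4730 J

T_H = 2770 °F → (2770 − 32) × 5/9 = 1521.11 °C = 1794.26 K.
For a reversible engine, η = 1 − T_C/T_H = 1 − 375.00/1794.26 = 0.7910.
W = η·Q_H = 0.7910 × 5980 = 4730 J.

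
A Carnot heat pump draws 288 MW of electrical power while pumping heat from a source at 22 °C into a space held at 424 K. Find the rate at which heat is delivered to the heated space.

Q̇_H ≈ 948 MW

T_C = 22 °C → 22 + 273.15 = 295.15 K.
For a reversible heat pump, COP_HP = T_H/(T_H − T_C) = 424.00/128.85 = 3.2906.
Q_H = COP_HP · W = 3.2906 × 288 = 948 MW.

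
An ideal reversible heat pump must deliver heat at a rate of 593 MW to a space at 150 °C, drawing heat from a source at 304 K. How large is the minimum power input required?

Ẇ_in ≈ 167 MW

T_H = 150 °C → 150 + 273.15 = 423.15 K.
For a reversible heat pump, COP_HP = T_H/(T_H − T_C) = 423.15/119.15 = 3.5514.
W = Q_H/COP_HP = 593/3.5514 = 167 MW.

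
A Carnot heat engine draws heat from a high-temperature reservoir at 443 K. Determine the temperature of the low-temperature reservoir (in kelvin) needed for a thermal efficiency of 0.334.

From η = 1 − T_C/T_H, T_C = T_H·(1 − η) = 443.00 × (1 − 0.334) = 295 K.

T_C ≈ 295 K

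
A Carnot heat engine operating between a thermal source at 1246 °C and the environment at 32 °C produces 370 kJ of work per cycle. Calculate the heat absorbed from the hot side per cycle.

Q_H ≈ 463 kJ

T_H = 1246 °C → 1246 + 273.15 = 1519.15 K.
T_C = 32 °C → 32 + 273.15 = 305.15 K.
Carnot efficiency: η = 1 − T_C/T_H = 1 − 305.15/1519.15 = 0.7991.
Q_H = W/η = 370/0.7991 = 463 kJ.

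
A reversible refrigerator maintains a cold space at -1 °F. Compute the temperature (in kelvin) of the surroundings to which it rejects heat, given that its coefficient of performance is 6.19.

T_H ≈ 296 K

T_C = -1 °F → (-1 − 32) × 5/9 = -18.33 °C = 254.82 K.
COP_R = T_C/(T_H − T_C) ⇒ T_H = T_C·(1 + 1/COP_R) = 254.82 × (1 + 1/6.19) = 296 K.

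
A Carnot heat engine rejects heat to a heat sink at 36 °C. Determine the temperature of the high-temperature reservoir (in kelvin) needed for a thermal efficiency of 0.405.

T_H ≈ 520 K

T_C = 36 °C → 36 + 273.15 = 309.15 K.
From η = 1 − T_C/T_H, solving for T_H gives T_H = T_C/(1 − η) = 309.15/(1 − 0.405) = 520 K.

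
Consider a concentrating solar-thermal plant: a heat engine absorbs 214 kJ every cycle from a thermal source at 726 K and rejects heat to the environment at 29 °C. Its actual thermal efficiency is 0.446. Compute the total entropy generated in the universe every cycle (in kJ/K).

ΔS_univ ≈ 0.0976 kJ/K

T_C = 29 °C → 29 + 273.15 = 302.15 K.
W = η·Q_H = 0.446 × 214 = 95.44 kJ, so Q_C = Q_H − W = 118.6 kJ.
Reservoir entropy changes: ΔS_H = −Q_H/T_H = −214/726.00 = -0.2948 kJ/K and ΔS_C = +Q_C/T_C = 118.6/302.15 = 0.3924 kJ/K.
ΔS_univ = −Q_H/T_H + Q_C/T_C = 0.0976 kJ/K (> 0, since η = 0.446 < η_Carnot = 0.584).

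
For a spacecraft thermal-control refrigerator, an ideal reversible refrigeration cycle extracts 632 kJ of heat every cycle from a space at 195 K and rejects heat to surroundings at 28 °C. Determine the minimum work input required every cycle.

T_H = 28 °C → 28 + 273.15 = 301.15 K.
For a reversible refrigerator, COP_R = T_C/(T_H − T_C) = 195.00/106.15 = 1.8370.
W = Q_C/COP_R = 632/1.8370 = 344 kJ.

W_in ≈ 344 kJ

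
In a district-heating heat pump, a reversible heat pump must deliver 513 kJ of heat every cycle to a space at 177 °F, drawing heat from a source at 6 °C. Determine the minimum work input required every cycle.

T_H = 177 °F → (177 − 32) × 5/9 = 80.56 °C = 353.71 K.
T_C = 6 °C → 6 + 273.15 = 279.15 K.
For a reversible heat pump, COP_HP = T_H/(T_H − T_C) = 353.71/74.56 = 4.7442.
W = Q_H/COP_HP = 513/4.7442 = 108 kJ.

W_in ≈ 108 kJ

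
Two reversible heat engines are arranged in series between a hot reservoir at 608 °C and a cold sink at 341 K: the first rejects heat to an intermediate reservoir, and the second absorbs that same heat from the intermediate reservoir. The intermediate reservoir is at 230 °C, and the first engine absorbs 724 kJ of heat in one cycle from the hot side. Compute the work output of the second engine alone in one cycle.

T_H = 608 °C → 608 + 273.15 = 881.15 K.
T_m = 230 °C → 230 + 273.15 = 503.15 K.
Heat entering the second stage: Q_m = Q_H·(T_m/T_H) = 724 × 503.15/881.15 = 413 kJ.
Second-stage efficiency η₂ = 1 − T_C/T_m = 1 − 341.00/503.15 = 0.3223, so W₂ = η₂·Q_m = 133 kJ.

W₂ ≈ 133 kJ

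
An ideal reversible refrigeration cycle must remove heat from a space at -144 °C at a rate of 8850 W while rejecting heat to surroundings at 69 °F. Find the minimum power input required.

Ẇ_in ≈ 11300 W

T_H = 69 °F → (69 − 32) × 5/9 = 20.56 °C = 293.71 K.
T_C = -144 °C → -144 + 273.15 = 129.15 K.
Carnot COP: COP_R = T_C/(T_H − T_C) = 129.15/164.56 = 0.7848.
W = Q_C/COP_R = 8850/0.7848 = 11300 W.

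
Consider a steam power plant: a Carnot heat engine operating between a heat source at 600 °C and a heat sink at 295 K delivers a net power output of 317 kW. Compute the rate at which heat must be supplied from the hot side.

Q̇_H ≈ 479 kW

T_H = 600 °C → 600 + 273.15 = 873.15 K.
Since the cycle is reversible, η = 1 − T_C/T_H = 1 − 295.00/873.15 = 0.6621.
Q_H = W/η = 317/0.6621 = 479 kW.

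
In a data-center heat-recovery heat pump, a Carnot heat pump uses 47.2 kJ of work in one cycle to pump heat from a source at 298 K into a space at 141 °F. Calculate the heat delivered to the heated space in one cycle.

Q_H ≈ 441 kJ

T_H = 141 °F → (141 − 32) × 5/9 = 60.56 °C = 333.71 K.
For a reversible heat pump, COP_HP = T_H/(T_H − T_C) = 333.71/35.71 = 9.3460.
Q_H = COP_HP · W = 9.3460 × 47.2 = 441 kJ.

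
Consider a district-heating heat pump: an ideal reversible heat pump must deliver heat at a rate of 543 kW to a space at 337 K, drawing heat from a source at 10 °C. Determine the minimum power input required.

Ẇ_in ≈ 86.8 kW

T_C = 10 °C → 10 + 273.15 = 283.15 K.
COP_HP = T_H/(T_H − T_C) = 337.00/53.85 = 6.2581.
W = Q_H/COP_HP = 543/6.2581 = 86.8 kW.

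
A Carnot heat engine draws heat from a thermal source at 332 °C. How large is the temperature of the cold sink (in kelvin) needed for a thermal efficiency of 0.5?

T_C ≈ 303 K

T_H = 332 °C → 332 + 273.15 = 605.15 K.
From η = 1 − T_C/T_H, T_C = T_H·(1 − η) = 605.15 × (1 − 0.5) = 303 K.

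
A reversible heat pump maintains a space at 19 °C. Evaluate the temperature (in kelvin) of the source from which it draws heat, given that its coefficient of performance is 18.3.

T_C ≈ 276 K

T_H = 19 °C → 19 + 273.15 = 292.15 K.
COP_HP = T_H/(T_H − T_C) ⇒ T_C = T_H·(COP_HP − 1)/COP_HP = 292.15 × (18.3 − 1)/18.3 = 276 K.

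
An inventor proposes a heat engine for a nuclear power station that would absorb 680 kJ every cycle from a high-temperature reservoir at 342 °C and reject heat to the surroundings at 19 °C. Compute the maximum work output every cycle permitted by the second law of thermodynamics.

T_H = 342 °C → 342 + 273.15 = 615.15 K.
T_C = 19 °C → 19 + 273.15 = 292.15 K.
The upper bound on efficiency is η_max = 1 − T_C/T_H = 1 − 292.15/615.15 = 0.5251.
W_max = η_max · Q_H = 0.5251 × 680 = 357 kJ.

W_max ≈ 357 kJ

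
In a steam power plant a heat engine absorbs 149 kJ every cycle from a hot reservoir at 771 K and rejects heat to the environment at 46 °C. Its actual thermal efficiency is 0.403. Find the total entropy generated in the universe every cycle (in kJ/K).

T_C = 46 °C → 46 + 273.15 = 319.15 K.
W = η·Q_H = 0.403 × 149 = 60.05 kJ, so Q_C = Q_H − W = 88.95 kJ.
Reservoir entropy changes: ΔS_H = −Q_H/T_H = −149/771.00 = -0.1933 kJ/K and ΔS_C = +Q_C/T_C = 88.95/319.15 = 0.2787 kJ/K.
ΔS_univ = −Q_H/T_H + Q_C/T_C = 0.08546 kJ/K (> 0, since η = 0.403 < η_Carnot = 0.586).

ΔS_univ ≈ 0.08546 kJ/K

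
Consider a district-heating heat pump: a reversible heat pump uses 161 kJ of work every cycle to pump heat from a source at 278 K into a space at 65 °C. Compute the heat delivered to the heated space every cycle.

Q_H ≈ 905 kJ

T_H = 65 °C → 65 + 273.15 = 338.15 K.
COP_HP = T_H/(T_H − T_C) = 338.15/60.15 = 5.6218.
Q_H = COP_HP · W = 5.6218 × 161 = 905 kJ.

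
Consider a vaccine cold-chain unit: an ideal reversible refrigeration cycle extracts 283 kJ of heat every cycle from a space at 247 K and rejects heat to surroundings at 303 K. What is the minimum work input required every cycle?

For a reversible refrigerator, COP_R = T_C/(T_H − T_C) = 247.00/56.00 = 4.4107.
W = Q_C/COP_R = 283/4.4107 = 64.2 kJ.

W_in ≈ 64.2 kJ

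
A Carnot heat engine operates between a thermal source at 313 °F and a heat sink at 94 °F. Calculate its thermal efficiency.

T_H = 313 °F → (313 − 32) × 5/9 = 156.11 °C = 429.26 K.
T_C = 94 °F → (94 − 32) × 5/9 = 34.44 °C = 307.59 K.
The Carnot efficiency is η = 1 − T_C/T_H = 1 − 307.59/429.26 = 0.2834.

η ≈ 0.2834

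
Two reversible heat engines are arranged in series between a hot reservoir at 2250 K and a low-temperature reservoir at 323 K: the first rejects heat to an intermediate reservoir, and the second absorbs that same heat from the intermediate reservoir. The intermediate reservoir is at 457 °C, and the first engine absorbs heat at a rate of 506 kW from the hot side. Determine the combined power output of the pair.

Two reversible stages in series are equivalent to a single Carnot engine between T_H and T_C, so η_total = 1 − T_C/T_H = 1 − 323.00/2250.00 = 0.8564.
W_total = η_total · Q_H = 0.8564 × 506 = 433 kW.

Ẇ_total ≈ 433 kW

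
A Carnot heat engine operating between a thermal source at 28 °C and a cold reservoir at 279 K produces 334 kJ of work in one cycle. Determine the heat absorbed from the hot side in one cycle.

Q_H ≈ 4540 kJ

T_H = 28 °C → 28 + 273.15 = 301.15 K.
The Carnot efficiency is η = 1 − T_C/T_H = 1 − 279.00/301.15 = 0.0736.
Q_H = W/η = 334/0.0736 = 4540 kJ.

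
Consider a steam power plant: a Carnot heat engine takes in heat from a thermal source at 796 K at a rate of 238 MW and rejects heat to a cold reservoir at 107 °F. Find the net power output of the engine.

T_C = 107 °F → (107 − 32) × 5/9 = 41.67 °C = 314.82 K.
η_rev = 1 − T_C/T_H = 1 − 314.82/796.00 = 0.6045.
W = η·Q_H = 0.6045 × 238 = 144 MW.

Ẇ ≈ 144 MW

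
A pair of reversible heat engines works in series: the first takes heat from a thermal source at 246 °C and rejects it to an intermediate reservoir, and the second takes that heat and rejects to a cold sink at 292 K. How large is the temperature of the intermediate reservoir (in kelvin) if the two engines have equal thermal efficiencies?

T_m ≈ 389.3 K

T_H = 246 °C → 246 + 273.15 = 519.15 K.
Equal efficiencies require 1 − T_m/T_H = 1 − T_C/T_m, i.e. T_m/T_H = T_C/T_m, so T_m = √(T_H·T_C) = √(519.15 × 292.00) = 389.3 K.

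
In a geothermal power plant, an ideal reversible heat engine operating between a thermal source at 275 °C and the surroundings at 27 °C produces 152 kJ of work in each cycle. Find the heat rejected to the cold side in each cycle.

T_H = 275 °C → 275 + 273.15 = 548.15 K.
T_C = 27 °C → 27 + 273.15 = 300.15 K.
η_rev = 1 − T_C/T_H = 1 − 300.15/548.15 = 0.4524.
Since Q_C/Q_H = T_C/T_H and Q_H = W/η, Q_C = W·T_C/(T_H − T_C) = 152 × 300.15/248.00 = 184 kJ.

Q_C ≈ 184 kJ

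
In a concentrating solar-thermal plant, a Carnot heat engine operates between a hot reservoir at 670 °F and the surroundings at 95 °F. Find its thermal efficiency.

η ≈ 0.509

T_H = 670 °F → (670 − 32) × 5/9 = 354.44 °C = 627.59 K.
T_C = 95 °F → (95 − 32) × 5/9 = 35.00 °C = 308.15 K.
Carnot efficiency: η = 1 − T_C/T_H = 1 − 308.15/627.59 = 0.509.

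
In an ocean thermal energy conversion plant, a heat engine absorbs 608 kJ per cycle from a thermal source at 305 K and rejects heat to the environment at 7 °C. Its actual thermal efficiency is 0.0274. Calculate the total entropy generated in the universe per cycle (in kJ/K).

ΔS_univ ≈ 0.117 kJ/K

T_C = 7 °C → 7 + 273.15 = 280.15 K.
W = η·Q_H = 0.0274 × 608 = 16.66 kJ, so Q_C = Q_H − W = 591.3 kJ.
Entropy balance on the reservoirs: −Q_H/T_H = -1.993 kJ/K, +Q_C/T_C = 2.111 kJ/K.
ΔS_univ = −Q_H/T_H + Q_C/T_C = 0.117 kJ/K (> 0, since η = 0.0274 < η_Carnot = 0.081).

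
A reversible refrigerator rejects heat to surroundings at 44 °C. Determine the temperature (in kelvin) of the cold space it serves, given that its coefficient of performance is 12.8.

T_C ≈ 294 K

T_H = 44 °C → 44 + 273.15 = 317.15 K.
COP_R = T_C/(T_H − T_C) ⇒ T_C = T_H·COP_R/(1 + COP_R) = 317.15 × 12.8/(1 + 12.8) = 294 K.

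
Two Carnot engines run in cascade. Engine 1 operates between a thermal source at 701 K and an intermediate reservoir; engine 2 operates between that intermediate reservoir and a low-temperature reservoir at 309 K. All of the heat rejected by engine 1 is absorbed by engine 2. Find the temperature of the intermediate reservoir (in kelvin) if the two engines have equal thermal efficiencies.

Equal efficiencies require 1 − T_m/T_H = 1 − T_C/T_m, i.e. T_m/T_H = T_C/T_m, so T_m = √(T_H·T_C) = √(701.00 × 309.00) = 465 K.

T_m ≈ 465 K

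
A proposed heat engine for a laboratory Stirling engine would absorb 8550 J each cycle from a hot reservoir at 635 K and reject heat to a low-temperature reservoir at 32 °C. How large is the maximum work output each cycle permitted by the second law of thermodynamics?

T_C = 32 °C → 32 + 273.15 = 305.15 K.
By the Carnot theorem, η_max = 1 − T_C/T_H = 1 − 305.15/635.00 = 0.5194.
W_max = η_max · Q_H = 0.5194 × 8550 = 4441 J.

W_max ≈ 4441 J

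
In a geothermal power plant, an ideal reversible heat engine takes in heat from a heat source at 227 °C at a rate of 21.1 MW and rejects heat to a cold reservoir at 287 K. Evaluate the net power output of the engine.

Ẇ ≈ 8.99 MW

T_H = 227 °C → 227 + 273.15 = 500.15 K.
The Carnot efficiency is η = 1 − T_C/T_H = 1 − 287.00/500.15 = 0.4262.
W = η·Q_H = 0.4262 × 21.1 = 8.99 MW.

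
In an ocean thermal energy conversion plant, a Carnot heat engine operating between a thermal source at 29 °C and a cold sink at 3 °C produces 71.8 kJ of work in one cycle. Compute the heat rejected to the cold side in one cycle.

Q_C ≈ 762.6 kJ

T_H = 29 °C → 29 + 273.15 = 302.15 K.
T_C = 3 °C → 3 + 273.15 = 276.15 K.
For a reversible engine, η = 1 − T_C/T_H = 1 − 276.15/302.15 = 0.0860.
Since Q_C/Q_H = T_C/T_H and Q_H = W/η, Q_C = W·T_C/(T_H − T_C) = 71.8 × 276.15/26.00 = 762.6 kJ.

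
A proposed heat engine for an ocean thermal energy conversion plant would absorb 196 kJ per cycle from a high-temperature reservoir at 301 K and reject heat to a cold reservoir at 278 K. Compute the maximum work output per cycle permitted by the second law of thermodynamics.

W_max ≈ 14.98 kJ

The second-law ceiling is the Carnot efficiency, η_max = 1 − T_C/T_H = 1 − 278.00/301.00 = 0.0764.
W_max = η_max · Q_H = 0.0764 × 196 = 14.98 kJ.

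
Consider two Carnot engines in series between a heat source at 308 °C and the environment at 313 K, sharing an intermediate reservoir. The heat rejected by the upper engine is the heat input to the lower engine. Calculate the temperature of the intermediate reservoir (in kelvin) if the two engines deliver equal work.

T_m ≈ 447 K

T_H = 308 °C → 308 + 273.15 = 581.15 K.
For reversible stages Q_m = Q_H·(T_m/T_H). Setting W₁ = Q_H(1 − T_m/T_H) equal to W₂ = Q_m(1 − T_C/T_m) = Q_H·(T_m − T_C)/T_H gives T_H − T_m = T_m − T_C, so T_m = (T_H + T_C)/2 = (581.15 + 313.00)/2 = 447 K.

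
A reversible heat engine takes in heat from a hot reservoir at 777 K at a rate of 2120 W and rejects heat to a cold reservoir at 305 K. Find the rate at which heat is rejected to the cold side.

η_rev = 1 − T_C/T_H = 1 − 305.00/777.00 = 0.6075.
For a reversible cycle Q_C/Q_H = T_C/T_H, so Q_C = 2120 × 305.00/777.00 = 832 W.

Q̇_C ≈ 832 W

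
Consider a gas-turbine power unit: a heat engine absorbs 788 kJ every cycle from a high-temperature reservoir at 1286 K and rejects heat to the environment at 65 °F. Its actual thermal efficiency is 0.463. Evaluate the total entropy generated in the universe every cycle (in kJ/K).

T_C = 65 °F → (65 − 32) × 5/9 = 18.33 °C = 291.48 K.
W = η·Q_H = 0.463 × 788 = 364.8 kJ, so Q_C = Q_H − W = 423.2 kJ.
The hot reservoir loses entropy Q_H/T_H = 788/1286.00 = 0.6128 kJ/K; the cold reservoir gains Q_C/T_C = 423.2/291.48 = 1.452 kJ/K.
ΔS_univ = −Q_H/T_H + Q_C/T_C = 0.839 kJ/K (> 0, since η = 0.463 < η_Carnot = 0.773).

ΔS_univ ≈ 0.839 kJ/K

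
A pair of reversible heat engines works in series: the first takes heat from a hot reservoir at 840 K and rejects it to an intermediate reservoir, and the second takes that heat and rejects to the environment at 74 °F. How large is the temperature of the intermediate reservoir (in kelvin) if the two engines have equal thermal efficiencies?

T_m ≈ 499 K

T_C = 74 °F → (74 − 32) × 5/9 = 23.33 °C = 296.48 K.
Equal efficiencies require 1 − T_m/T_H = 1 − T_C/T_m, i.e. T_m/T_H = T_C/T_m, so T_m = √(T_H·T_C) = √(840.00 × 296.48) = 499 K.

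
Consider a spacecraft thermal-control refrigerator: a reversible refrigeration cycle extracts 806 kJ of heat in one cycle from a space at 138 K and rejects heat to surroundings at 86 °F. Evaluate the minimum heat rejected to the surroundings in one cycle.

T_H = 86 °F → (86 − 32) × 5/9 = 30.00 °C = 303.15 K.
For a reversible cycle Q_H/Q_C = T_H/T_C, so Q_H = Q_C·T_H/T_C = 806 × 303.15/138.00 = 1771 kJ.

Q_H ≈ 1771 kJ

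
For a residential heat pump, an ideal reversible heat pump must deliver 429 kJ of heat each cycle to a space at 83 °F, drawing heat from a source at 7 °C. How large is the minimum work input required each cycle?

T_H = 83 °F → (83 − 32) × 5/9 = 28.33 °C = 301.48 K.
T_C = 7 °C → 7 + 273.15 = 280.15 K.
The Carnot heat-pump COP is COP_HP = T_H/(T_H − T_C) = 301.48/21.33 = 14.1320.
W = Q_H/COP_HP = 429/14.1320 = 30.4 kJ.

W_in ≈ 30.4 kJ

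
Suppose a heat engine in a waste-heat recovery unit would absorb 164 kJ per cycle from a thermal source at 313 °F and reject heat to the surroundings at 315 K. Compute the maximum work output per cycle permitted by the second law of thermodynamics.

T_H = 313 °F → (313 − 32) × 5/9 = 156.11 °C = 429.26 K.
By the Carnot theorem, η_max = 1 − T_C/T_H = 1 − 315.00/429.26 = 0.2662.
W_max = η_max · Q_H = 0.2662 × 164 = 43.7 kJ.

W_max ≈ 43.7 kJ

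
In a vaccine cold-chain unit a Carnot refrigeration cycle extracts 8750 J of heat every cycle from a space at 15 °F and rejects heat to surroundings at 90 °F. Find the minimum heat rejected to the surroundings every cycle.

Q_H ≈ 10100 J

T_H = 90 °F → (90 − 32) × 5/9 = 32.22 °C = 305.37 K.
T_C = 15 °F → (15 − 32) × 5/9 = -9.44 °C = 263.71 K.
For a reversible cycle Q_H/Q_C = T_H/T_C, so Q_H = Q_C·T_H/T_C = 8750 × 305.37/263.71 = 10100 J.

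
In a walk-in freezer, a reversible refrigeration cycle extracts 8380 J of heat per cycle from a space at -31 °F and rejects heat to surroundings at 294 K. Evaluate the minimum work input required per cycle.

W_in ≈ 1970 J

T_C = -31 °F → (-31 − 32) × 5/9 = -35.00 °C = 238.15 K.
The reversible coefficient of performance is COP_R = T_C/(T_H − T_C) = 238.15/55.85 = 4.2641.
W = Q_C/COP_R = 8380/4.2641 = 1970 J.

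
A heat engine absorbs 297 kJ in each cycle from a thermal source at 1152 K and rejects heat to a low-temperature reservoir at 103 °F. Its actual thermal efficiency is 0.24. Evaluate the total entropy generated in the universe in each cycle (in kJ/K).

ΔS_univ ≈ 0.464 kJ/K

T_C = 103 °F → (103 − 32) × 5/9 = 39.44 °C = 312.59 K.
W = η·Q_H = 0.24 × 297 = 71.28 kJ, so Q_C = Q_H − W = 225.7 kJ.
Entropy balance on the reservoirs: −Q_H/T_H = -0.2578 kJ/K, +Q_C/T_C = 0.7221 kJ/K.
ΔS_univ = −Q_H/T_H + Q_C/T_C = 0.464 kJ/K (> 0, since η = 0.24 < η_Carnot = 0.729).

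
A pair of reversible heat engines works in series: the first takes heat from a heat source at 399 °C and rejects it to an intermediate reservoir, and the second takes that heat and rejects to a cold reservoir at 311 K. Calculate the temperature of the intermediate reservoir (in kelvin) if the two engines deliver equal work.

T_m ≈ 492 K

T_H = 399 °C → 399 + 273.15 = 672.15 K.
For reversible stages Q_m = Q_H·(T_m/T_H). Setting W₁ = Q_H(1 − T_m/T_H) equal to W₂ = Q_m(1 − T_C/T_m) = Q_H·(T_m − T_C)/T_H gives T_H − T_m = T_m − T_C, so T_m = (T_H + T_C)/2 = (672.15 + 311.00)/2 = 492 K.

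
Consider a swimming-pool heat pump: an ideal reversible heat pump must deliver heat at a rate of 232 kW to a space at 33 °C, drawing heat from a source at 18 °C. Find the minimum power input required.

Ẇ_in ≈ 11.4 kW

T_H = 33 °C → 33 + 273.15 = 306.15 K.
T_C = 18 °C → 18 + 273.15 = 291.15 K.
Reversible heating COP: COP_HP = T_H/(T_H − T_C) = 306.15/15.00 = 20.4100.
W = Q_H/COP_HP = 232/20.4100 = 11.4 kW.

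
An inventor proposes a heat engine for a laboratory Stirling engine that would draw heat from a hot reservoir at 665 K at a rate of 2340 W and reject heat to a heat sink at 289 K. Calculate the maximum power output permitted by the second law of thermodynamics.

Ẇ_max ≈ 1323 W

By the Carnot theorem, η_max = 1 − T_C/T_H = 1 − 289.00/665.00 = 0.5654.
W_max = η_max · Q_H = 0.5654 × 2340 = 1323 W.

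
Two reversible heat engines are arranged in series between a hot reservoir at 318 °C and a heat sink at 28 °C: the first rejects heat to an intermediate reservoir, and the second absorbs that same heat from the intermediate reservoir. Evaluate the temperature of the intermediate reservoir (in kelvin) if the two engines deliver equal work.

T_H = 318 °C → 318 + 273.15 = 591.15 K.
T_C = 28 °C → 28 + 273.15 = 301.15 K.
For reversible stages Q_m = Q_H·(T_m/T_H). Setting W₁ = Q_H(1 − T_m/T_H) equal to W₂ = Q_m(1 − T_C/T_m) = Q_H·(T_m − T_C)/T_H gives T_H − T_m = T_m − T_C, so T_m = (T_H + T_C)/2 = (591.15 + 301.15)/2 = 446 K.

T_m ≈ 446 K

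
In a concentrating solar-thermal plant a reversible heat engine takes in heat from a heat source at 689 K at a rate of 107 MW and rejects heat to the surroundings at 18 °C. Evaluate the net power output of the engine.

T_C = 18 °C → 18 + 273.15 = 291.15 K.
Since the cycle is reversible, η = 1 − T_C/T_H = 1 − 291.15/689.00 = 0.5774.
W = η·Q_H = 0.5774 × 107 = 61.8 MW.

Ẇ ≈ 61.8 MW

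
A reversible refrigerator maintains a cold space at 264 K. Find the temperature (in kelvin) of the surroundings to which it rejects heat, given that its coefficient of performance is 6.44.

T_H ≈ 305 K

COP_R = T_C/(T_H − T_C) ⇒ T_H = T_C·(1 + 1/COP_R) = 264.00 × (1 + 1/6.44) = 305 K.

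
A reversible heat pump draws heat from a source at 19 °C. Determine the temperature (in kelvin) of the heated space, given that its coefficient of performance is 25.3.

T_C = 19 °C → 19 + 273.15 = 292.15 K.
COP_HP = T_H/(T_H − T_C) ⇒ T_H = T_C·COP_HP/(COP_HP − 1) = 292.15 × 25.3/(25.3 − 1) = 304.2 K.

T_H ≈ 304.2 K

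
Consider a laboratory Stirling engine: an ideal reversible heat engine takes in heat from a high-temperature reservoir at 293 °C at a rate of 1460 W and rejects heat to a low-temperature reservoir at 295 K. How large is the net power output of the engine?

Ẇ ≈ 699 W

T_H = 293 °C → 293 + 273.15 = 566.15 K.
Since the cycle is reversible, η = 1 − T_C/T_H = 1 − 295.00/566.15 = 0.4789.
W = η·Q_H = 0.4789 × 1460 = 699 W.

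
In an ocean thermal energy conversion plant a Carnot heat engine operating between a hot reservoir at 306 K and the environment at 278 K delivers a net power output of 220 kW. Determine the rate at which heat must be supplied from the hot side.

η_rev = 1 − T_C/T_H = 1 − 278.00/306.00 = 0.0915.
Q_H = W/η = 220/0.0915 = 2400 kW.

Q̇_H ≈ 2400 kW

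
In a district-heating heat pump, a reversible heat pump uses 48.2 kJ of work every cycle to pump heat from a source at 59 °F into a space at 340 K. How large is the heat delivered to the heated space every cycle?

T_C = 59 °F → (59 − 32) × 5/9 = 15.00 °C = 288.15 K.
For a reversible heat pump, COP_HP = T_H/(T_H − T_C) = 340.00/51.85 = 6.5574.
Q_H = COP_HP · W = 6.5574 × 48.2 = 316.1 kJ.

Q_H ≈ 316.1 kJ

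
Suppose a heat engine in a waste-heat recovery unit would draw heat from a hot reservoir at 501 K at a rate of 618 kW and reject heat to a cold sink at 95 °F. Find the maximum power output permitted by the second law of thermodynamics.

T_C = 95 °F → (95 − 32) × 5/9 = 35.00 °C = 308.15 K.
The second-law ceiling is the Carnot efficiency, η_max = 1 − T_C/T_H = 1 − 308.15/501.00 = 0.3849.
W_max = η_max · Q_H = 0.3849 × 618 = 238 kW.

Ẇ_max ≈ 238 kW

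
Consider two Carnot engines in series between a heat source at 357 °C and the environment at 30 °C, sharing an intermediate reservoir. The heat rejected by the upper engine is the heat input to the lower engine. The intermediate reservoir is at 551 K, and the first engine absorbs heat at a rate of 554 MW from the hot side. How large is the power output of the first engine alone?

Ẇ₁ ≈ 69.6 MW

T_H = 357 °C → 357 + 273.15 = 630.15 K.
T_C = 30 °C → 30 + 273.15 = 303.15 K.
First-stage efficiency η₁ = 1 − T_m/T_H = 1 − 551.00/630.15 = 0.1256.
W₁ = η₁·Q_H = 0.1256 × 554 = 69.6 MW.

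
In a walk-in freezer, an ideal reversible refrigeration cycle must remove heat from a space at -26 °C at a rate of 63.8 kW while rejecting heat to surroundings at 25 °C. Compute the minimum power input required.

Ẇ_in ≈ 13.17 kW

T_H = 25 °C → 25 + 273.15 = 298.15 K.
T_C = -26 °C → -26 + 273.15 = 247.15 K.
Carnot COP: COP_R = T_C/(T_H − T_C) = 247.15/51.00 = 4.8461.
W = Q_C/COP_R = 63.8/4.8461 = 13.17 kW.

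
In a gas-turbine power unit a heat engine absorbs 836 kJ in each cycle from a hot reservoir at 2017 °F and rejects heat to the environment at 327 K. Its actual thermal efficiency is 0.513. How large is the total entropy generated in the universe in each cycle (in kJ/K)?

T_H = 2017 °F → (2017 − 32) × 5/9 = 1102.78 °C = 1375.93 K.
W = η·Q_H = 0.513 × 836 = 428.9 kJ, so Q_C = Q_H − W = 407.1 kJ.
Entropy balance on the reservoirs: −Q_H/T_H = -0.6076 kJ/K, +Q_C/T_C = 1.245 kJ/K.
ΔS_univ = −Q_H/T_H + Q_C/T_C = 0.637 kJ/K (> 0, since η = 0.513 < η_Carnot = 0.762).

ΔS_univ ≈ 0.637 kJ/K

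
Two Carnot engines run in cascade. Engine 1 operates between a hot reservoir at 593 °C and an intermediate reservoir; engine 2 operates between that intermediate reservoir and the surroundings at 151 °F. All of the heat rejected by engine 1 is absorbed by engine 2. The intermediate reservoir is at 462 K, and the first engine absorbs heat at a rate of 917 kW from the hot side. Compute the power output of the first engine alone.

Ẇ₁ ≈ 427.9 kW

T_H = 593 °C → 593 + 273.15 = 866.15 K.
T_C = 151 °F → (151 − 32) × 5/9 = 66.11 °C = 339.26 K.
First-stage efficiency η₁ = 1 − T_m/T_H = 1 − 462.00/866.15 = 0.4666.
W₁ = η₁·Q_H = 0.4666 × 917 = 427.9 kW.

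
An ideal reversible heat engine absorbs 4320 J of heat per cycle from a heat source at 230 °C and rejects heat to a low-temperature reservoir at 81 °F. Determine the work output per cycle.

W ≈ 1741 J

T_H = 230 °C → 230 + 273.15 = 503.15 K.
T_C = 81 °F → (81 − 32) × 5/9 = 27.22 °C = 300.37 K.
η_rev = 1 − T_C/T_H = 1 − 300.37/503.15 = 0.4030.
W = η·Q_H = 0.4030 × 4320 = 1741 J.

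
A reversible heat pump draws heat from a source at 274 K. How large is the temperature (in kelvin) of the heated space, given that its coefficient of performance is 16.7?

T_H ≈ 291.5 K

COP_HP = T_H/(T_H − T_C) ⇒ T_H = T_C·COP_HP/(COP_HP − 1) = 274.00 × 16.7/(16.7 − 1) = 291.5 K.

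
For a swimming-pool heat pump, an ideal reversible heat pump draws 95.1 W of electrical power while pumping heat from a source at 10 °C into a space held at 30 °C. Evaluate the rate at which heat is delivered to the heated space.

Q̇_H ≈ 1441 W

T_H = 30 °C → 30 + 273.15 = 303.15 K.
T_C = 10 °C → 10 + 273.15 = 283.15 K.
COP_HP = T_H/(T_H − T_C) = 303.15/20.00 = 15.1575.
Q_H = COP_HP · W = 15.1575 × 95.1 = 1441 W.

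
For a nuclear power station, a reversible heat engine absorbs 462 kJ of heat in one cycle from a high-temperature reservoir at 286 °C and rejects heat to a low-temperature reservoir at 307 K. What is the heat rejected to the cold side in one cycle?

T_H = 286 °C → 286 + 273.15 = 559.15 K.
The Carnot efficiency is η = 1 − T_C/T_H = 1 − 307.00/559.15 = 0.4510.
For a reversible cycle Q_C/Q_H = T_C/T_H, so Q_C = 462 × 307.00/559.15 = 253.7 kJ.

Q_C ≈ 253.7 kJ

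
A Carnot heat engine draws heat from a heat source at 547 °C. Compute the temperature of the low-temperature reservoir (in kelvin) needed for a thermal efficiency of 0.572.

T_C ≈ 351 K

T_H = 547 °C → 547 + 273.15 = 820.15 K.
From η = 1 − T_C/T_H, T_C = T_H·(1 − η) = 820.15 × (1 − 0.572) = 351 K.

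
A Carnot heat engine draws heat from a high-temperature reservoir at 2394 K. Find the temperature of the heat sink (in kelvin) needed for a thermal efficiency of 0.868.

T_C ≈ 316 K

From η = 1 − T_C/T_H, T_C = T_H·(1 − η) = 2394.00 × (1 − 0.868) = 316 K.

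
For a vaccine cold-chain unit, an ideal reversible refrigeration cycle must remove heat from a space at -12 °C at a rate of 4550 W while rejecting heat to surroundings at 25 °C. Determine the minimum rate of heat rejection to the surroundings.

T_H = 25 °C → 25 + 273.15 = 298.15 K.
T_C = -12 °C → -12 + 273.15 = 261.15 K.
For a reversible cycle Q_H/Q_C = T_H/T_C, so Q_H = Q_C·T_H/T_C = 4550 × 298.15/261.15 = 5190 W.

Q̇_H ≈ 5190 W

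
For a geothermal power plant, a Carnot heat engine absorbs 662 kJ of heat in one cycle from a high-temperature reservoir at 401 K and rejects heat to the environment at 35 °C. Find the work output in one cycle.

T_C = 35 °C → 35 + 273.15 = 308.15 K.
The Carnot efficiency is η = 1 − T_C/T_H = 1 − 308.15/401.00 = 0.2315.
W = η·Q_H = 0.2315 × 662 = 153.3 kJ.

W ≈ 153.3 kJ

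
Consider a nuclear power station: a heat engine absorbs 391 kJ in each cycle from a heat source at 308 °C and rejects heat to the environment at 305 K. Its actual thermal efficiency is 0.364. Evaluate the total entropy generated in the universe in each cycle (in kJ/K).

T_H = 308 °C → 308 + 273.15 = 581.15 K.
W = η·Q_H = 0.364 × 391 = 142.3 kJ, so Q_C = Q_H − W = 248.7 kJ.
The hot reservoir loses entropy Q_H/T_H = 391/581.15 = 0.6728 kJ/K; the cold reservoir gains Q_C/T_C = 248.7/305.00 = 0.8153 kJ/K.
ΔS_univ = −Q_H/T_H + Q_C/T_C = 0.143 kJ/K (> 0, since η = 0.364 < η_Carnot = 0.475).

ΔS_univ ≈ 0.143 kJ/K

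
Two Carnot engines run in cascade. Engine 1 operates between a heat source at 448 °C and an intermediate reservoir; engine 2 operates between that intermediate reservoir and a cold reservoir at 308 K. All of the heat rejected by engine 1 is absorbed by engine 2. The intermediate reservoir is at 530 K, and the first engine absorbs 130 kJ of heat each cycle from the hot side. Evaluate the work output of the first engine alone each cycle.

W₁ ≈ 34.46 kJ

T_H = 448 °C → 448 + 273.15 = 721.15 K.
First-stage efficiency η₁ = 1 − T_m/T_H = 1 − 530.00/721.15 = 0.2651.
W₁ = η₁·Q_H = 0.2651 × 130 = 34.46 kJ.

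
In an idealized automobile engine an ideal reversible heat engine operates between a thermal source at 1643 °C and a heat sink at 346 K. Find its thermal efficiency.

η ≈ 0.8194

T_H = 1643 °C → 1643 + 273.15 = 1916.15 K.
For a reversible engine, η = 1 − T_C/T_H = 1 − 346.00/1916.15 = 0.8194.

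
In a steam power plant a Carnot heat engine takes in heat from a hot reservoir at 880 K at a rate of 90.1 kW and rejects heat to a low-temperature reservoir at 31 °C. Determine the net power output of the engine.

Ẇ ≈ 59.0 kW

T_C = 31 °C → 31 + 273.15 = 304.15 K.
Since the cycle is reversible, η = 1 − T_C/T_H = 1 − 304.15/880.00 = 0.6544.
W = η·Q_H = 0.6544 × 90.1 = 59.0 kW.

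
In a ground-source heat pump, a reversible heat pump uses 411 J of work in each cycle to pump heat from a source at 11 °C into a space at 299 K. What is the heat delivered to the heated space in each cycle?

Q_H ≈ 8280 J

T_C = 11 °C → 11 + 273.15 = 284.15 K.
The Carnot heat-pump COP is COP_HP = T_H/(T_H − T_C) = 299.00/14.85 = 20.1347.
Q_H = COP_HP · W = 20.1347 × 411 = 8280 J.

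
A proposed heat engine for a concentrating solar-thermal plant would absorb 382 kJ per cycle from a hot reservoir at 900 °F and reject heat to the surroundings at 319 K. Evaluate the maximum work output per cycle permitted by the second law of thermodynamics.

T_H = 900 °F → (900 − 32) × 5/9 = 482.22 °C = 755.37 K.
No engine can exceed the Carnot limit: η_max = 1 − T_C/T_H = 1 − 319.00/755.37 = 0.5777.
W_max = η_max · Q_H = 0.5777 × 382 = 221 kJ.

W_max ≈ 221 kJ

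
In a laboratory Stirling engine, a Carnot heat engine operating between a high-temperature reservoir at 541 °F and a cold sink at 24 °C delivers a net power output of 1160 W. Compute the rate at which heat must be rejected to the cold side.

Q̇_C ≈ 1332 W

T_H = 541 °F → (541 − 32) × 5/9 = 282.78 °C = 555.93 K.
T_C = 24 °C → 24 + 273.15 = 297.15 K.
For a reversible engine, η = 1 − T_C/T_H = 1 − 297.15/555.93 = 0.4655.
Since Q_C/Q_H = T_C/T_H and Q_H = W/η, Q_C = W·T_C/(T_H − T_C) = 1160 × 297.15/258.78 = 1332 W.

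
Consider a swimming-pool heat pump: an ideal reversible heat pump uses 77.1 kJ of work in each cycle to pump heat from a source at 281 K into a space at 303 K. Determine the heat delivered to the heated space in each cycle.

Q_H ≈ 1062 kJ

Reversible heating COP: COP_HP = T_H/(T_H − T_C) = 303.00/22.00 = 13.7727.
Q_H = COP_HP · W = 13.7727 × 77.1 = 1062 kJ.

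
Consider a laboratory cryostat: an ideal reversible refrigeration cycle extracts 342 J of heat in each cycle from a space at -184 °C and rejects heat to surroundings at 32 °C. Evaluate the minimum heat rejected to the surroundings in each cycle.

T_H = 32 °C → 32 + 273.15 = 305.15 K.
T_C = -184 °C → -184 + 273.15 = 89.15 K.
For a reversible cycle Q_H/Q_C = T_H/T_C, so Q_H = Q_C·T_H/T_C = 342 × 305.15/89.15 = 1170 J.

Q_H ≈ 1170 J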